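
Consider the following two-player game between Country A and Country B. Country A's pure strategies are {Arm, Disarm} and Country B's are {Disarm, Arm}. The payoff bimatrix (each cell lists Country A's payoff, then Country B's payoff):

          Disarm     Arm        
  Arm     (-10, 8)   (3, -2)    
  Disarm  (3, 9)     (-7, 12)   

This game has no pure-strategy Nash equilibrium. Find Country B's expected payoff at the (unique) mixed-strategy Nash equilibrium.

In a mixed equilibrium Country B is indifferent between Disarm and Arm; this condition fixes p.
  Country B's expected payoff from Disarm: p·8 + (1−p)·9 = -p + 9
  Country B's expected payoff from Arm: p·(-2) + (1−p)·12 = -14p + 12
  -p + 9 = -14p + 12  ⇒  13p = 3  ⇒  p = 3/13.
At equilibrium Country B is indifferent across columns, so Country B's payoff equals the payoff from Disarm: (3/13)·8 + (10/13)·9 = 114/13.

114/13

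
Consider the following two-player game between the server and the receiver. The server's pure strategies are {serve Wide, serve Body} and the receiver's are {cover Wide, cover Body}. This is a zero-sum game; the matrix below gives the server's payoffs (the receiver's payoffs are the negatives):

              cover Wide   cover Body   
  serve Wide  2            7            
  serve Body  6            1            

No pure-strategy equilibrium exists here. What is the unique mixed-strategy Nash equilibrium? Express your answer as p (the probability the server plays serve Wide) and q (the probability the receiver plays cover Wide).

p = 1/2, q = 3/5

For the receiver to be willing to mix, the receiver must be indifferent between cover Wide and cover Body, which pins down the server's mix.
  the receiver's payoff from cover Wide: p·(-2) + (1−p)·(-6) = 4p - 6
  the receiver's payoff from cover Body: p·(-7) + (1−p)·(-1) = -6p - 1
  4p - 6 = -6p - 1  ⇒  10p = 5  ⇒  p = 1/2.
Set the server's expected payoff from serve Wide equal to that from serve Body:
  the server's expected payoff from serve Wide: q·2 + (1−q)·7 = -5q + 7
  the server's expected payoff from serve Body: q·6 + (1−q)·1 = 5q + 1
  -5q + 7 = 5q + 1  ⇒  -10q = -6  ⇒  q = 3/5.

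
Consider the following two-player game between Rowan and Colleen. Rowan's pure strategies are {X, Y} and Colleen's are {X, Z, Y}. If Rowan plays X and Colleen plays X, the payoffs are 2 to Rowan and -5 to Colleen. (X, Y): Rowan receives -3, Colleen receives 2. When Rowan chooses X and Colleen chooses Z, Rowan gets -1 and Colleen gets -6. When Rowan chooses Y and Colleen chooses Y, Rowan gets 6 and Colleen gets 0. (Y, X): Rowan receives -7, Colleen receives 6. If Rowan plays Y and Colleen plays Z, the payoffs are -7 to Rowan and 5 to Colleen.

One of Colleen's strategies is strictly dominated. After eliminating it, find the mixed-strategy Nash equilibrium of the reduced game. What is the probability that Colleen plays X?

Colleen's strategy Z is strictly dominated by X: -5 > -6 and 6 > 5. Eliminate Z.
Set Rowan's expected payoff from X equal to that from Y:
  Rowan's expected payoff from X: q·2 + (1−q)·(-3) = 5q - 3
  Rowan's expected payoff from Y: q·(-7) + (1−q)·6 = -13q + 6
  5q - 3 = -13q + 6  ⇒  18q = 9  ⇒  q = 1/2.

q = 1/2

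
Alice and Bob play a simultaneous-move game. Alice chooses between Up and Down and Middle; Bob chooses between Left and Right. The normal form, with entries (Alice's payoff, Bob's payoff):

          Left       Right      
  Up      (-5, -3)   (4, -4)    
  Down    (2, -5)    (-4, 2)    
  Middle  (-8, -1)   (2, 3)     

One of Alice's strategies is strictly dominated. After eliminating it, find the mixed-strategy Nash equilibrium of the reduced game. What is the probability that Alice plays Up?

p = 7/8

Alice's strategy Middle is strictly dominated by Up: -5 > -8 and 4 > 2. Eliminate Middle.
Alice's mix must leave Bob indifferent between Left and Right.
  Bob's expected payoff from Left: p·(-3) + (1−p)·(-5) = 2p - 5
  Bob's expected payoff from Right: p·(-4) + (1−p)·2 = -6p + 2
  2p - 5 = -6p + 2  ⇒  8p = 7  ⇒  p = 7/8.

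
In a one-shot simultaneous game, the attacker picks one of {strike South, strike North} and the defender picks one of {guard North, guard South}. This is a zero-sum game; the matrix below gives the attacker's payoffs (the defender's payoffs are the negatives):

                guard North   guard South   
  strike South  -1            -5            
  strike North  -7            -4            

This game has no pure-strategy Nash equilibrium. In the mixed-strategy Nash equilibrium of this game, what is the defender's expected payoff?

31/7

The defender's indifference between guard North and guard South determines the attacker's mixing probability p:
  the defender's payoff from guard North: p·1 + (1−p)·7 = -6p + 7
  the defender's payoff from guard South: p·5 + (1−p)·4 = p + 4
  -6p + 7 = p + 4  ⇒  -7p = -3  ⇒  p = 3/7.
At equilibrium the defender is indifferent across columns, so the defender's payoff equals the payoff from guard North: (3/7)·1 + (4/7)·7 = 31/7.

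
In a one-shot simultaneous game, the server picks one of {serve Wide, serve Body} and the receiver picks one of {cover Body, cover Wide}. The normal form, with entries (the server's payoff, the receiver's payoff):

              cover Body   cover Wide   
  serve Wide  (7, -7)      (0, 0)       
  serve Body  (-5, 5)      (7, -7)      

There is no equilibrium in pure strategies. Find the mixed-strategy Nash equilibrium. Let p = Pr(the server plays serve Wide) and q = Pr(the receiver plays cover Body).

p = 12/19, q = 7/19

Set the receiver's expected payoff from cover Body equal to that from cover Wide:
  the receiver's payoff from cover Body: p·(-7) + (1−p)·5 = -12p + 5
  the receiver's payoff from cover Wide: p·0 + (1−p)·(-7) = 7p - 7
  -12p + 5 = 7p - 7  ⇒  -19p = -12  ⇒  p = 12/19.
For the server to be willing to mix, the server must be indifferent between serve Wide and serve Body, which pins down the receiver's mix.
  the server's expected payoff from serve Wide: q·7 + (1−q)·0 = 7q
  the server's expected payoff from serve Body: q·(-5) + (1−q)·7 = -12q + 7
  7q = -12q + 7  ⇒  19q = 7  ⇒  q = 7/19.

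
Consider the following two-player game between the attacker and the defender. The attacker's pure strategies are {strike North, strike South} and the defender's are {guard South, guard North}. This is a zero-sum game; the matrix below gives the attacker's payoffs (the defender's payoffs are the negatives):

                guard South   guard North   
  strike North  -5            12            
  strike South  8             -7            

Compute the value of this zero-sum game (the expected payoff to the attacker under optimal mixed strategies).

v = 61/32

The defender's mix must leave the attacker indifferent between strike North and strike South.
  the attacker's payoff to strike North: q·(-5) + (1−q)·12 = -17q + 12
  the attacker's payoff to strike South: q·8 + (1−q)·(-7) = 15q - 7
  -17q + 12 = 15q - 7  ⇒  -32q = -19  ⇒  q = 19/32.
The value is the attacker's expected payoff against this mix (using strike North): (19/32)·(-5) + (13/32)·12 = 61/32.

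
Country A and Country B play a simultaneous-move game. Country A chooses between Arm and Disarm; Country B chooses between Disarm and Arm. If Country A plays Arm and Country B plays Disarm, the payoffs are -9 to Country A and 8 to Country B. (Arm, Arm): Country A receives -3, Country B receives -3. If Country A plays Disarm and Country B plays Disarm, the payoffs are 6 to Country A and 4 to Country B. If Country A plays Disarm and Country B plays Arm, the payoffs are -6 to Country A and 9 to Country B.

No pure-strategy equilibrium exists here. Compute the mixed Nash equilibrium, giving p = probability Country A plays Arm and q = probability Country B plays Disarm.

p = 5/16, q = 1/6

Country A's mix must leave Country B indifferent between Disarm and Arm.
  Country B's payoff to Disarm: p·8 + (1−p)·4 = 4p + 4
  Country B's payoff to Arm: p·(-3) + (1−p)·9 = -12p + 9
  4p + 4 = -12p + 9  ⇒  16p = 5  ⇒  p = 5/16.
Country B's mix must leave Country A indifferent between Arm and Disarm.
  Country A's payoff from Arm: q·(-9) + (1−q)·(-3) = -6q - 3
  Country A's payoff from Disarm: q·6 + (1−q)·(-6) = 12q - 6
  -6q - 3 = 12q - 6  ⇒  -18q = -3  ⇒  q = 1/6.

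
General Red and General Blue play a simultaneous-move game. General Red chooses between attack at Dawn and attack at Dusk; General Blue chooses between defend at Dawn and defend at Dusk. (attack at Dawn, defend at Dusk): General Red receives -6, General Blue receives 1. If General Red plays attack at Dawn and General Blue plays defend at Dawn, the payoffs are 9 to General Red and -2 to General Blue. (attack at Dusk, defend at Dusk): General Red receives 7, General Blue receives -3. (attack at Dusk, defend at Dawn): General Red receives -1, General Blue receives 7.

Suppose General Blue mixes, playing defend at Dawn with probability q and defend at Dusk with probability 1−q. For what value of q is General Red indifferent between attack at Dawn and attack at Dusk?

q = 13/23

General Blue's mix must leave General Red indifferent between attack at Dawn and attack at Dusk.
  General Red's payoff from attack at Dawn: q·9 + (1−q)·(-6) = 15q - 6
  General Red's payoff from attack at Dusk: q·(-1) + (1−q)·7 = -8q + 7
  15q - 6 = -8q + 7  ⇒  23q = 13  ⇒  q = 13/23.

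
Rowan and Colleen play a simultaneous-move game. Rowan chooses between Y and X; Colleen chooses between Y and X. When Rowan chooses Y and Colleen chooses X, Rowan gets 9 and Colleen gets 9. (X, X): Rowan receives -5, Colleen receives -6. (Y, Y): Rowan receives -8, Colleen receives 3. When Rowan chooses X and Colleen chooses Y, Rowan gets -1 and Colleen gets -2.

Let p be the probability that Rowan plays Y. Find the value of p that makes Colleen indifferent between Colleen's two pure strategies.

Rowan's mix must leave Colleen indifferent between Y and X.
  Colleen's payoff from Y: p·3 + (1−p)·(-2) = 5p - 2
  Colleen's payoff from X: p·9 + (1−p)·(-6) = 15p - 6
  5p - 2 = 15p - 6  ⇒  -10p = -4  ⇒  p = 2/5.

p = 2/5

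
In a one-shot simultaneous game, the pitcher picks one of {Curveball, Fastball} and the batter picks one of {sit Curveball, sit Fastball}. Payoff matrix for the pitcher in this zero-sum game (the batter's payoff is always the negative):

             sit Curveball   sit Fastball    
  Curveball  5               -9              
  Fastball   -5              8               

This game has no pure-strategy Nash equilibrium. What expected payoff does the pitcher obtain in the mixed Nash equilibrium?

-5/27

The batter's mix must leave the pitcher indifferent between Curveball and Fastball.
  the pitcher's payoff from Curveball: q·5 + (1−q)·(-9) = 14q - 9
  the pitcher's payoff from Fastball: q·(-5) + (1−q)·8 = -13q + 8
  14q - 9 = -13q + 8  ⇒  27q = 17  ⇒  q = 17/27.
At equilibrium the pitcher is indifferent across rows, so the pitcher's payoff equals the payoff from Curveball: (17/27)·5 + (10/27)·(-9) = -5/27.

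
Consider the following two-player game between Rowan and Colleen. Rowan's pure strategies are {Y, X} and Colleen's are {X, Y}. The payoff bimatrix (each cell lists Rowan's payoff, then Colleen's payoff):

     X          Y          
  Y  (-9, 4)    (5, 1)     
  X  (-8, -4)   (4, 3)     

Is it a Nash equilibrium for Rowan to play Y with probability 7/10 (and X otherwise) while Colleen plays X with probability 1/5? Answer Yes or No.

Given Colleen's mix q = 1/5, Rowan's payoff from Y is 11/5 but from X is 8/5. Rowan strictly prefers Y, so Rowan would not mix.
So the proposed profile is not a Nash equilibrium.

No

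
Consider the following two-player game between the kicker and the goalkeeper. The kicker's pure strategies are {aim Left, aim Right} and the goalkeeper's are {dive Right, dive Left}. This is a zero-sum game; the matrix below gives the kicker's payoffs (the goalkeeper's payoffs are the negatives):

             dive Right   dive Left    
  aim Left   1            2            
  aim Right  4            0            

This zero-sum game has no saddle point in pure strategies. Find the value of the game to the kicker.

v = 8/5

In a mixed equilibrium the kicker is indifferent between aim Left and aim Right; this condition fixes q.
  the kicker's payoff from aim Left: q·1 + (1−q)·2 = -q + 2
  the kicker's payoff from aim Right: q·4 + (1−q)·0 = 4q
  -q + 2 = 4q  ⇒  -5q = -2  ⇒  q = 2/5.
The value is the kicker's expected payoff against this mix (using aim Left): (2/5)·1 + (3/5)·2 = 8/5.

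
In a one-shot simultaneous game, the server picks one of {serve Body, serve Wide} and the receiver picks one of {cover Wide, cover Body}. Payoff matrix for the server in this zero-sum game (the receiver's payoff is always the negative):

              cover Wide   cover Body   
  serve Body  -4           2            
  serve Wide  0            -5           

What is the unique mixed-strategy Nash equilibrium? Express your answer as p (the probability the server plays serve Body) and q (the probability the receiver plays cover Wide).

For the receiver to be willing to mix, the receiver must be indifferent between cover Wide and cover Body, which pins down the server's mix.
  the receiver's payoff from cover Wide: p·4 + (1−p)·0 = 4p
  the receiver's payoff from cover Body: p·(-2) + (1−p)·5 = -7p + 5
  4p = -7p + 5  ⇒  11p = 5  ⇒  p = 5/11.
The receiver's mix must leave the server indifferent between serve Body and serve Wide.
  the server's payoff to serve Body: q·(-4) + (1−q)·2 = -6q + 2
  the server's payoff to serve Wide: q·0 + (1−q)·(-5) = 5q - 5
  -6q + 2 = 5q - 5  ⇒  -11q = -7  ⇒  q = 7/11.

p = 5/11, q = 7/11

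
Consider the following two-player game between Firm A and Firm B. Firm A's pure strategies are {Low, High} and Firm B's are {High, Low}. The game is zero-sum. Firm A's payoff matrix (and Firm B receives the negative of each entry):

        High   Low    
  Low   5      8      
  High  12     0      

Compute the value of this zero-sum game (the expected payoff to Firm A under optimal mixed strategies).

v = 32/5

For Firm A to be willing to mix, Firm A must be indifferent between Low and High, which pins down Firm B's mix.
  Firm A's expected payoff from Low: q·5 + (1−q)·8 = -3q + 8
  Firm A's expected payoff from High: q·12 + (1−q)·0 = 12q
  -3q + 8 = 12q  ⇒  -15q = -8  ⇒  q = 8/15.
The value is Firm A's expected payoff against this mix (using Low): (8/15)·5 + (7/15)·8 = 32/5.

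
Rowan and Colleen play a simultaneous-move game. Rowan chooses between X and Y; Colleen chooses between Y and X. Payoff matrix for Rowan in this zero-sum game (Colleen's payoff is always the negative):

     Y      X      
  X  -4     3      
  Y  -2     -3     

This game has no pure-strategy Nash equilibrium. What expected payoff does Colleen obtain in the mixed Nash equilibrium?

9/4

Colleen's indifference between Y and X determines Rowan's mixing probability p:
  Colleen's payoff from Y: p·4 + (1−p)·2 = 2p + 2
  Colleen's payoff from X: p·(-3) + (1−p)·3 = -6p + 3
  2p + 2 = -6p + 3  ⇒  8p = 1  ⇒  p = 1/8.
At equilibrium Colleen is indifferent across columns, so Colleen's payoff equals the payoff from Y: (1/8)·4 + (7/8)·2 = 9/4.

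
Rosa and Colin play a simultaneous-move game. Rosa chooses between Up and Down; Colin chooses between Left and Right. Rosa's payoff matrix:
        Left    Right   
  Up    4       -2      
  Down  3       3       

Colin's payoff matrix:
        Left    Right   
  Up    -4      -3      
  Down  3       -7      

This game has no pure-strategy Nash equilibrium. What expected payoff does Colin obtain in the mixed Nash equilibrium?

-37/11

Rosa's mix must leave Colin indifferent between Left and Right.
  Colin's payoff from Left: p·(-4) + (1−p)·3 = -7p + 3
  Colin's payoff from Right: p·(-3) + (1−p)·(-7) = 4p - 7
  -7p + 3 = 4p - 7  ⇒  -11p = -10  ⇒  p = 10/11.
At equilibrium Colin is indifferent across columns, so Colin's payoff equals the payoff from Left: (10/11)·(-4) + (1/11)·3 = -37/11.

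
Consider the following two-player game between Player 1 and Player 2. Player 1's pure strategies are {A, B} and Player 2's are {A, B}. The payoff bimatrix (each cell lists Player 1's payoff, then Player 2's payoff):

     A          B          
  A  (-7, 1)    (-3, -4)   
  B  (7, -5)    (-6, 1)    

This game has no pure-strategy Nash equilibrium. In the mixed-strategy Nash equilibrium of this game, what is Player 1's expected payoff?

Player 2's mix must leave Player 1 indifferent between A and B.
  Player 1's payoff to A: q·(-7) + (1−q)·(-3) = -4q - 3
  Player 1's payoff to B: q·7 + (1−q)·(-6) = 13q - 6
  -4q - 3 = 13q - 6  ⇒  -17q = -3  ⇒  q = 3/17.
At equilibrium Player 1 is indifferent across rows, so Player 1's payoff equals the payoff from A: (3/17)·(-7) + (14/17)·(-3) = -63/17.

-63/17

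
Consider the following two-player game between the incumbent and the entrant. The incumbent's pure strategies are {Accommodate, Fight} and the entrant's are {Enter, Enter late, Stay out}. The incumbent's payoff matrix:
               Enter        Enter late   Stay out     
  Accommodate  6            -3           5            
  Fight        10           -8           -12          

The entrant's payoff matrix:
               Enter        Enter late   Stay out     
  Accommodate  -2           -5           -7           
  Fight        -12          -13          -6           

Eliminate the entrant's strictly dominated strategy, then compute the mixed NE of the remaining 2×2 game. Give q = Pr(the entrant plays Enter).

q = 17/21

The entrant's strategy Enter late is strictly dominated by Enter: -2 > -5 and -12 > -13. Eliminate Enter late.
For the incumbent to be willing to mix, the incumbent must be indifferent between Accommodate and Fight, which pins down the entrant's mix.
  the incumbent's payoff to Accommodate: q·6 + (1−q)·5 = q + 5
  the incumbent's payoff to Fight: q·10 + (1−q)·(-12) = 22q - 12
  q + 5 = 22q - 12  ⇒  -21q = -17  ⇒  q = 17/21.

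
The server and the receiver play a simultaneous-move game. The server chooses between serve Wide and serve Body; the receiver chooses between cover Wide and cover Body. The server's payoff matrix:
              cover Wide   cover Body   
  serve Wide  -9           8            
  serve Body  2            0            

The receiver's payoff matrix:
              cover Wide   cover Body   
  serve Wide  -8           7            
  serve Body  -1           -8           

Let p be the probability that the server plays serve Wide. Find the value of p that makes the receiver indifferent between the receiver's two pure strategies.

Set the receiver's expected payoff from cover Wide equal to that from cover Body:
  the receiver's payoff from cover Wide: p·(-8) + (1−p)·(-1) = -7p - 1
  the receiver's payoff from cover Body: p·7 + (1−p)·(-8) = 15p - 8
  -7p - 1 = 15p - 8  ⇒  -22p = -7  ⇒  p = 7/22.

p = 7/22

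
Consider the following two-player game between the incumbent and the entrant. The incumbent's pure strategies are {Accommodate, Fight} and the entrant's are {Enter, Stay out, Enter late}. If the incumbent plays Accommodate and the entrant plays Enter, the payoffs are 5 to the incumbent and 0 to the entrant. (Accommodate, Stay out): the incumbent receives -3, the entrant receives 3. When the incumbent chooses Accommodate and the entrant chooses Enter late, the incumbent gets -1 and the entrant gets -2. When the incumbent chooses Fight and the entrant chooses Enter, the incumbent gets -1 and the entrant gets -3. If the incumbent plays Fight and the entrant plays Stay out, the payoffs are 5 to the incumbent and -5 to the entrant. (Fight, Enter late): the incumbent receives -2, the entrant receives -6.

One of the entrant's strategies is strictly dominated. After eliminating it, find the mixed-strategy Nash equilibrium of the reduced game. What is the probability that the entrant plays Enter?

The entrant's strategy Enter late is strictly dominated by Enter: 0 > -2 and -3 > -6. Eliminate Enter late.
The entrant's mix must leave the incumbent indifferent between Accommodate and Fight.
  the incumbent's payoff from Accommodate: q·5 + (1−q)·(-3) = 8q - 3
  the incumbent's payoff from Fight: q·(-1) + (1−q)·5 = -6q + 5
  8q - 3 = -6q + 5  ⇒  14q = 8  ⇒  q = 4/7.

q = 4/7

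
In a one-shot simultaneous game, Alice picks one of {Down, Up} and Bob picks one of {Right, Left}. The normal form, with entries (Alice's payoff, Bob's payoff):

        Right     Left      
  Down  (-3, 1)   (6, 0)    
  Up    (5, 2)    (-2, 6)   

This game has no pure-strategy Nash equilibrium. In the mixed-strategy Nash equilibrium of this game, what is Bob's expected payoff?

In a mixed equilibrium Bob is indifferent between Right and Left; this condition fixes p.
  Bob's payoff to Right: p·1 + (1−p)·2 = -p + 2
  Bob's payoff to Left: p·0 + (1−p)·6 = -6p + 6
  -p + 2 = -6p + 6  ⇒  5p = 4  ⇒  p = 4/5.
At equilibrium Bob is indifferent across columns, so Bob's payoff equals the payoff from Right: (4/5)·1 + (1/5)·2 = 6/5.

6/5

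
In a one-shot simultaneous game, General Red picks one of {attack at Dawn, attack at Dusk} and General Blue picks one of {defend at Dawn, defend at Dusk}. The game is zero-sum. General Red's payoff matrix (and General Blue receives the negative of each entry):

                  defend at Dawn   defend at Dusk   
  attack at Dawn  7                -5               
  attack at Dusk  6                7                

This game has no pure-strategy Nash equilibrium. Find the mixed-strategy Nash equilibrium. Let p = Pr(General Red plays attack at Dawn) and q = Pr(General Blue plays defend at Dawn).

General Red's mix must leave General Blue indifferent between defend at Dawn and defend at Dusk.
  General Blue's payoff from defend at Dawn: p·(-7) + (1−p)·(-6) = -p - 6
  General Blue's payoff from defend at Dusk: p·5 + (1−p)·(-7) = 12p - 7
  -p - 6 = 12p - 7  ⇒  -13p = -1  ⇒  p = 1/13.
General Blue's mix must leave General Red indifferent between attack at Dawn and attack at Dusk.
  General Red's expected payoff from attack at Dawn: q·7 + (1−q)·(-5) = 12q - 5
  General Red's expected payoff from attack at Dusk: q·6 + (1−q)·7 = -q + 7
  12q - 5 = -q + 7  ⇒  13q = 12  ⇒  q = 12/13.

p = 1/13, q = 12/13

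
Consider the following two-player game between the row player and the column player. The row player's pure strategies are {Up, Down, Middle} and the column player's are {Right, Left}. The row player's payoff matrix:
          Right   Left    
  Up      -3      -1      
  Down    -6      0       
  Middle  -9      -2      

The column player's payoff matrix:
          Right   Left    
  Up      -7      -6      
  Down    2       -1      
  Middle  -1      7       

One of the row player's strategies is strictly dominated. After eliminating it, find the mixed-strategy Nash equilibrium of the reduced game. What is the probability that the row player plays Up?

The row player's strategy Middle is strictly dominated by Down: -6 > -9 and 0 > -2. Eliminate Middle.
For the column player to be willing to mix, the column player must be indifferent between Right and Left, which pins down the row player's mix.
  the column player's payoff from Right: p·(-7) + (1−p)·2 = -9p + 2
  the column player's payoff from Left: p·(-6) + (1−p)·(-1) = -5p - 1
  -9p + 2 = -5p - 1  ⇒  -4p = -3  ⇒  p = 3/4.

p = 3/4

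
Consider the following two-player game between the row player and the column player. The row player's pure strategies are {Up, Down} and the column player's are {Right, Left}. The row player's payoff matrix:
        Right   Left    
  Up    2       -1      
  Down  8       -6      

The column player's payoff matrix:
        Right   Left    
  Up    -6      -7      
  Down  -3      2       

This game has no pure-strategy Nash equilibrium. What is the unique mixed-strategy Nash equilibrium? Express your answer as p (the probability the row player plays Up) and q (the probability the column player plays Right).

Set the column player's expected payoff from Right equal to that from Left:
  the column player's payoff to Right: p·(-6) + (1−p)·(-3) = -3p - 3
  the column player's payoff to Left: p·(-7) + (1−p)·2 = -9p + 2
  -3p - 3 = -9p + 2  ⇒  6p = 5  ⇒  p = 5/6.
Set the row player's expected payoff from Up equal to that from Down:
  the row player's expected payoff from Up: q·2 + (1−q)·(-1) = 3q - 1
  the row player's expected payoff from Down: q·8 + (1−q)·(-6) = 14q - 6
  3q - 1 = 14q - 6  ⇒  -11q = -5  ⇒  q = 5/11.

p = 5/6, q = 5/11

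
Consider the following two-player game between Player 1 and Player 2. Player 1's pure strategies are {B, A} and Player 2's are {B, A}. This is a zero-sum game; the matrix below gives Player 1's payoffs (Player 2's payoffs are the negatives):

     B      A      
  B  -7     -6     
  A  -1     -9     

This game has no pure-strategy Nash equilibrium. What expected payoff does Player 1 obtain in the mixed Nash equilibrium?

-19/3

In a mixed equilibrium Player 1 is indifferent between B and A; this condition fixes q.
  Player 1's payoff to B: q·(-7) + (1−q)·(-6) = -q - 6
  Player 1's payoff to A: q·(-1) + (1−q)·(-9) = 8q - 9
  -q - 6 = 8q - 9  ⇒  -9q = -3  ⇒  q = 1/3.
At equilibrium Player 1 is indifferent across rows, so Player 1's payoff equals the payoff from B: (1/3)·(-7) + (2/3)·(-6) = -19/3.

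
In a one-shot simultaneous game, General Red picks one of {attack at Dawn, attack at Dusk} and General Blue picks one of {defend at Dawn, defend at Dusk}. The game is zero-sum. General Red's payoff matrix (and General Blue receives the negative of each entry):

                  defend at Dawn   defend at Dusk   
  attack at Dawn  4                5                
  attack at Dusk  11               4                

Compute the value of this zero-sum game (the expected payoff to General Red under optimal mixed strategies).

v = 39/8

Set General Red's expected payoff from attack at Dawn equal to that from attack at Dusk:
  General Red's payoff from attack at Dawn: q·4 + (1−q)·5 = -q + 5
  General Red's payoff from attack at Dusk: q·11 + (1−q)·4 = 7q + 4
  -q + 5 = 7q + 4  ⇒  -8q = -1  ⇒  q = 1/8.
The value is General Red's expected payoff against this mix (using attack at Dawn): (1/8)·4 + (7/8)·5 = 39/8.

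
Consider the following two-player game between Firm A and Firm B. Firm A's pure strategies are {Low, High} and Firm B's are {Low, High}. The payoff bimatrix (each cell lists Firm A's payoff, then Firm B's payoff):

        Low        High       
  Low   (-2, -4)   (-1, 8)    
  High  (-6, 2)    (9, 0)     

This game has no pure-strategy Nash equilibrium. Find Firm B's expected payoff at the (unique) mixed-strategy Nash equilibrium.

8/7

For Firm B to be willing to mix, Firm B must be indifferent between Low and High, which pins down Firm A's mix.
  Firm B's expected payoff from Low: p·(-4) + (1−p)·2 = -6p + 2
  Firm B's expected payoff from High: p·8 + (1−p)·0 = 8p
  -6p + 2 = 8p  ⇒  -14p = -2  ⇒  p = 1/7.
At equilibrium Firm B is indifferent across columns, so Firm B's payoff equals the payoff from Low: (1/7)·(-4) + (6/7)·2 = 8/7.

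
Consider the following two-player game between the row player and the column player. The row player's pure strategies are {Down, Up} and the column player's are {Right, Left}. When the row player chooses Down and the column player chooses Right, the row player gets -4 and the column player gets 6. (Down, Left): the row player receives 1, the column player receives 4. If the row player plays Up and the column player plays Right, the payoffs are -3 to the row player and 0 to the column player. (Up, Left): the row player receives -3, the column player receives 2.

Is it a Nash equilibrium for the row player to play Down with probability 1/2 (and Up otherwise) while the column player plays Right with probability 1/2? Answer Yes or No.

No

Given the column player's mix q = 1/2, the row player's payoff from Down is -3/2 but from Up is -3. The row player strictly prefers Down, so the row player would not mix.
So the proposed profile is not a Nash equilibrium.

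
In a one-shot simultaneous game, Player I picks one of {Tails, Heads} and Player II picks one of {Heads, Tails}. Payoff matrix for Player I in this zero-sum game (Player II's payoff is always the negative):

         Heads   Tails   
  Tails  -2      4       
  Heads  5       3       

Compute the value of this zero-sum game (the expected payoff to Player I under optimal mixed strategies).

Player I's indifference between Tails and Heads determines Player II's mixing probability q:
  Player I's expected payoff from Tails: q·(-2) + (1−q)·4 = -6q + 4
  Player I's expected payoff from Heads: q·5 + (1−q)·3 = 2q + 3
  -6q + 4 = 2q + 3  ⇒  -8q = -1  ⇒  q = 1/8.
The value is Player I's expected payoff against this mix (using Tails): (1/8)·(-2) + (7/8)·4 = 13/4.

v = 13/4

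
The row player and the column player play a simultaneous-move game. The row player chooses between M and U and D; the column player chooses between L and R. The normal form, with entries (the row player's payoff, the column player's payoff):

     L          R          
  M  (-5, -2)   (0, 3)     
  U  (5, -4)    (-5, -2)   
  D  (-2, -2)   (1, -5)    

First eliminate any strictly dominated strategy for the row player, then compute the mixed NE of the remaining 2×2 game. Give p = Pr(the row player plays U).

p = 3/5

The row player's strategy M is strictly dominated by D: -2 > -5 and 1 > 0. Eliminate M.
The column player's indifference between L and R determines the row player's mixing probability p:
  the column player's expected payoff from L: p·(-4) + (1−p)·(-2) = -2p - 2
  the column player's expected payoff from R: p·(-2) + (1−p)·(-5) = 3p - 5
  -2p - 2 = 3p - 5  ⇒  -5p = -3  ⇒  p = 3/5.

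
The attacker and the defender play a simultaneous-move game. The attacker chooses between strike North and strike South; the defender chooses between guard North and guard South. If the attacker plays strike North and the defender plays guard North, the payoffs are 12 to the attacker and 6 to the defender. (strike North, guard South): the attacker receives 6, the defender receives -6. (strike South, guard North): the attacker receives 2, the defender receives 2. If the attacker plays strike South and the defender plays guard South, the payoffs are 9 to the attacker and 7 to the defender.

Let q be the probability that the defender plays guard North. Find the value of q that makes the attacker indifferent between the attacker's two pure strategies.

q = 3/13

In a mixed equilibrium the attacker is indifferent between strike North and strike South; this condition fixes q.
  the attacker's expected payoff from strike North: q·12 + (1−q)·6 = 6q + 6
  the attacker's expected payoff from strike South: q·2 + (1−q)·9 = -7q + 9
  6q + 6 = -7q + 9  ⇒  13q = 3  ⇒  q = 3/13.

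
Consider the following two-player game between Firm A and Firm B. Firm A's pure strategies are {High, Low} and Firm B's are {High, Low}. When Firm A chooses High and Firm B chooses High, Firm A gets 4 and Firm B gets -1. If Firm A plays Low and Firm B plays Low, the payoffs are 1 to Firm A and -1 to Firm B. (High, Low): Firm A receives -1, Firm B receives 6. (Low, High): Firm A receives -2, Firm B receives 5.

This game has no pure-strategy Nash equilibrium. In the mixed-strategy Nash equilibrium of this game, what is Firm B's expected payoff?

29/13

In a mixed equilibrium Firm B is indifferent between High and Low; this condition fixes p.
  Firm B's payoff to High: p·(-1) + (1−p)·5 = -6p + 5
  Firm B's payoff to Low: p·6 + (1−p)·(-1) = 7p - 1
  -6p + 5 = 7p - 1  ⇒  -13p = -6  ⇒  p = 6/13.
At equilibrium Firm B is indifferent across columns, so Firm B's payoff equals the payoff from High: (6/13)·(-1) + (7/13)·5 = 29/13.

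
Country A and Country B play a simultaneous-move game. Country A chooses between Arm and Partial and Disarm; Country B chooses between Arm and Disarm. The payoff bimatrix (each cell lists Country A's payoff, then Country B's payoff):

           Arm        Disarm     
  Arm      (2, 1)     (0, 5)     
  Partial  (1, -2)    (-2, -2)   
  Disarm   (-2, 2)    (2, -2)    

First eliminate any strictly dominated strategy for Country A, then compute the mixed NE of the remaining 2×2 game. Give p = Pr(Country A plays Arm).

Country A's strategy Partial is strictly dominated by Arm: 2 > 1 and 0 > -2. Eliminate Partial.
In a mixed equilibrium Country B is indifferent between Arm and Disarm; this condition fixes p.
  Country B's expected payoff from Arm: p·1 + (1−p)·2 = -p + 2
  Country B's expected payoff from Disarm: p·5 + (1−p)·(-2) = 7p - 2
  -p + 2 = 7p - 2  ⇒  -8p = -4  ⇒  p = 1/2.

p = 1/2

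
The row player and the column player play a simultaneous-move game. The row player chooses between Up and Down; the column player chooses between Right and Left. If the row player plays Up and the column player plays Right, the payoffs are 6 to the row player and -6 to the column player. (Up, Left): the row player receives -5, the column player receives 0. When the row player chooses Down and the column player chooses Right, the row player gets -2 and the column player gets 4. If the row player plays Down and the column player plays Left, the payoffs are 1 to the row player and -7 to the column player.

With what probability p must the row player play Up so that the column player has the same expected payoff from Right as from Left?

p = 11/17

The column player's indifference between Right and Left determines the row player's mixing probability p:
  the column player's payoff to Right: p·(-6) + (1−p)·4 = -10p + 4
  the column player's payoff to Left: p·0 + (1−p)·(-7) = 7p - 7
  -10p + 4 = 7p - 7  ⇒  -17p = -11  ⇒  p = 11/17.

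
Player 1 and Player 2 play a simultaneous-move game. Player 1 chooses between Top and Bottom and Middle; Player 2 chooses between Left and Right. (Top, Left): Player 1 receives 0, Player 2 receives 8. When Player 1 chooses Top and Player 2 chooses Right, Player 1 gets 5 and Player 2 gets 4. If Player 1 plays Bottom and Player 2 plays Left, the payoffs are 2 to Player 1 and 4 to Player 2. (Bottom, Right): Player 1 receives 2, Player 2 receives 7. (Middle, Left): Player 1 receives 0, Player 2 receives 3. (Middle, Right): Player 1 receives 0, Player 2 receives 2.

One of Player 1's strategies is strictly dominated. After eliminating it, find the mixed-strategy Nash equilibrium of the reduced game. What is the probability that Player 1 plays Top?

Player 1's strategy Middle is strictly dominated by Bottom: 2 > 0 and 2 > 0. Eliminate Middle.
Player 2's indifference between Left and Right determines Player 1's mixing probability p:
  Player 2's payoff to Left: p·8 + (1−p)·4 = 4p + 4
  Player 2's payoff to Right: p·4 + (1−p)·7 = -3p + 7
  4p + 4 = -3p + 7  ⇒  7p = 3  ⇒  p = 3/7.

p = 3/7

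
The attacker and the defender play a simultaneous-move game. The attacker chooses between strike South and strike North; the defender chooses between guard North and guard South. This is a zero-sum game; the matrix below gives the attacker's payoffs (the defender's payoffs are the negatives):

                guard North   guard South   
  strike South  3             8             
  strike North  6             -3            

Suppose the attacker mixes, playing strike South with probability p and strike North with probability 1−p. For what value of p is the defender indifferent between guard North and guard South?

The defender's indifference between guard North and guard South determines the attacker's mixing probability p:
  the defender's expected payoff from guard North: p·(-3) + (1−p)·(-6) = 3p - 6
  the defender's expected payoff from guard South: p·(-8) + (1−p)·3 = -11p + 3
  3p - 6 = -11p + 3  ⇒  14p = 9  ⇒  p = 9/14.

p = 9/14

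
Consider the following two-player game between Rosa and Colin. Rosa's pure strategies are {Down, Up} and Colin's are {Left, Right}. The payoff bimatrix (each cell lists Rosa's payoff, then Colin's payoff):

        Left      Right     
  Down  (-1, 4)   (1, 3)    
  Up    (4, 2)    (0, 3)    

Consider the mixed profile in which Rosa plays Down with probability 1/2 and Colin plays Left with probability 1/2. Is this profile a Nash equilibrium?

Given Colin's mix q = 1/2, Rosa's payoff from Down is 0 but from Up is 2. Rosa strictly prefers Up, so Rosa would not mix.
So the proposed profile is not a Nash equilibrium.

No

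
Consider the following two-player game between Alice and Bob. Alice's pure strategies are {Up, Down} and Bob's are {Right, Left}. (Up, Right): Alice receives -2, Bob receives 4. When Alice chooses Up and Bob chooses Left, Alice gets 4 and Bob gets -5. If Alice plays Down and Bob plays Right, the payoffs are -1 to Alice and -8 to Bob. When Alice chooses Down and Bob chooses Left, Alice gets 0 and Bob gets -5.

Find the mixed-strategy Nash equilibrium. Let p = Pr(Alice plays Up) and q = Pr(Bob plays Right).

p = 1/4, q = 4/5

For Bob to be willing to mix, Bob must be indifferent between Right and Left, which pins down Alice's mix.
  Bob's expected payoff from Right: p·4 + (1−p)·(-8) = 12p - 8
  Bob's expected payoff from Left: p·(-5) + (1−p)·(-5) = -5
  12p - 8 = -5  ⇒  12p = 3  ⇒  p = 1/4.
For Alice to be willing to mix, Alice must be indifferent between Up and Down, which pins down Bob's mix.
  Alice's payoff from Up: q·(-2) + (1−q)·4 = -6q + 4
  Alice's payoff from Down: q·(-1) + (1−q)·0 = -q
  -6q + 4 = -q  ⇒  -5q = -4  ⇒  q = 4/5.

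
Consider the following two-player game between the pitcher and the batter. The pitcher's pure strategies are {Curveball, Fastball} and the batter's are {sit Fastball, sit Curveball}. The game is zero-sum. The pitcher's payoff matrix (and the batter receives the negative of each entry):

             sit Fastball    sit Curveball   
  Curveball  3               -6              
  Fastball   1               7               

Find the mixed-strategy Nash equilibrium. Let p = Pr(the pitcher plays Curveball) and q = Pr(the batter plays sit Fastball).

Set the batter's expected payoff from sit Fastball equal to that from sit Curveball:
  the batter's payoff to sit Fastball: p·(-3) + (1−p)·(-1) = -2p - 1
  the batter's payoff to sit Curveball: p·6 + (1−p)·(-7) = 13p - 7
  -2p - 1 = 13p - 7  ⇒  -15p = -6  ⇒  p = 2/5.
In a mixed equilibrium the pitcher is indifferent between Curveball and Fastball; this condition fixes q.
  the pitcher's payoff to Curveball: q·3 + (1−q)·(-6) = 9q - 6
  the pitcher's payoff to Fastball: q·1 + (1−q)·7 = -6q + 7
  9q - 6 = -6q + 7  ⇒  15q = 13  ⇒  q = 13/15.

p = 2/5, q = 13/15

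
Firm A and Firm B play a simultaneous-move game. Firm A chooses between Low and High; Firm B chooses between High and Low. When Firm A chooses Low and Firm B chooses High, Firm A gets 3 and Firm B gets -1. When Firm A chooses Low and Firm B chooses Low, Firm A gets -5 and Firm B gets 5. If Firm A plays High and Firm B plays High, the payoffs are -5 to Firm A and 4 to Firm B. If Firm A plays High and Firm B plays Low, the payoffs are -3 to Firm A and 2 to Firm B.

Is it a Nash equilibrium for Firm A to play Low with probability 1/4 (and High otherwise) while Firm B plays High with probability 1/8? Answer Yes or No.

No

Given Firm B's mix q = 1/8, Firm A's payoff from Low is -4 but from High is -13/4. Firm A strictly prefers High, so Firm A would not mix.
So the proposed profile is not a Nash equilibrium.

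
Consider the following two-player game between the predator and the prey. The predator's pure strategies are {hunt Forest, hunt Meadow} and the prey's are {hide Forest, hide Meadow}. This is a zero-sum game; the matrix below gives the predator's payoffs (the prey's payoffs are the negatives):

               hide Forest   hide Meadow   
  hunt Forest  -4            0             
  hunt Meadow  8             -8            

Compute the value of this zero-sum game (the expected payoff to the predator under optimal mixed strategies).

Set the predator's expected payoff from hunt Forest equal to that from hunt Meadow:
  the predator's payoff from hunt Forest: q·(-4) + (1−q)·0 = -4q
  the predator's payoff from hunt Meadow: q·8 + (1−q)·(-8) = 16q - 8
  -4q = 16q - 8  ⇒  -20q = -8  ⇒  q = 2/5.
The value is the predator's expected payoff against this mix (using hunt Forest): (2/5)·(-4) + (3/5)·0 = -8/5.

v = -8/5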